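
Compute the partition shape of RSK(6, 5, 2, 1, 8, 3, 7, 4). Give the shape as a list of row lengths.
[3, 2, 2, 1]

Row-insert each entry into an empty tableau.

After inserting 6: P = [[6]].
After inserting 5: P = [[5], [6]].
After inserting 2: P = [[2], [5], [6]].
After inserting 1: P = [[1], [2], [5], [6]].
After inserting 8: P = [[1, 8], [2], [5], [6]].
After inserting 3: P = [[1, 3], [2, 8], [5], [6]].
After inserting 7: P = [[1, 3, 7], [2, 8], [5], [6]].
After inserting 4: P = [[1, 3, 4], [2, 7], [5, 8], [6]].

The final insertion tableau P = [[1, 3, 4], [2, 7], [5, 8], [6]] has shape [3, 2, 2, 1].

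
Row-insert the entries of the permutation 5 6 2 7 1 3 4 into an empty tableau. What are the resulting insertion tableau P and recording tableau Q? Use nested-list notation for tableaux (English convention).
P = [[1, 3, 4], [2, 6, 7], [5]], Q = [[1, 2, 4], [3, 6, 7], [5]]

Insert each entry of the permutation into P by Schensted row insertion, recording in Q the position of each new cell.

Insert 5: appended to row 1. P = [[5]].
Insert 6: appended to row 1. P = [[5, 6]].
Insert 2: 2 bumps 5 from row 1; 5 starts row 2. P = [[2, 6], [5]].
Insert 7: appended to row 1. P = [[2, 6, 7], [5]].
Insert 1: 1 bumps 2 from row 1; 2 bumps 5 from row 2; 5 starts row 3. P = [[1, 6, 7], [2], [5]].
Insert 3: 3 bumps 6 from row 1; 6 appends to row 2. P = [[1, 3, 7], [2, 6], [5]].
Insert 4: 4 bumps 7 from row 1; 7 appends to row 2. P = [[1, 3, 4], [2, 6, 7], [5]].

So P = [[1, 3, 4], [2, 6, 7], [5]], Q = [[1, 2, 4], [3, 6, 7], [5]].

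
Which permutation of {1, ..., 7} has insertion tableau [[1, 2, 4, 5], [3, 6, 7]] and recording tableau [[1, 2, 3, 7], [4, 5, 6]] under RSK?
3 6 7 1 2 4 5

Reverse the RSK construction: for i from n down to 1, find the cell of Q containing i, remove the entry at that cell from P, and reverse-bump it up through P; the value ejected from row 1 is w(i).

Step i=7: Q has 7 at row 1, column 4; remove that cell from P, ejecting 5. So w(7) = 5. P is now [[1, 2, 4], [3, 6, 7]].
Step i=6: Q has 6 at row 2, column 3; remove 7 from row 2 of P and reverse-bump: 7 enters row 1 and ejects 4. So w(6) = 4. P is now [[1, 2, 7], [3, 6]].
Step i=5: Q has 5 at row 2, column 2; remove 6 from row 2 of P and reverse-bump: 6 enters row 1 and ejects 2. So w(5) = 2. P is now [[1, 6, 7], [3]].
Step i=4: Q has 4 at row 2, column 1; remove 3 from row 2 of P and reverse-bump: 3 enters row 1 and ejects 1. So w(4) = 1. P is now [[3, 6, 7]].
Step i=3: Q has 3 at row 1, column 3; remove that cell from P, ejecting 7. So w(3) = 7. P is now [[3, 6]].
Step i=2: Q has 2 at row 1, column 2; remove that cell from P, ejecting 6. So w(2) = 6. P is now [[3]].
Step i=1: Q has 1 at row 1, column 1; remove that cell from P, ejecting 3. So w(1) = 3. P is now [].

So w = 3 6 7 1 2 4 5.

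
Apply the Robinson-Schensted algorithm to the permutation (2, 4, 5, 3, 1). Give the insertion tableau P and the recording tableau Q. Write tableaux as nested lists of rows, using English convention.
Insert each entry of the permutation into P by Schensted row insertion, recording in Q the position of each new cell.

Insert 2: appended to row 1. P = [[2]].
Insert 4: appended to row 1. P = [[2, 4]].
Insert 5: appended to row 1. P = [[2, 4, 5]].
Insert 3: 3 bumps 4 from row 1; 4 starts row 2. P = [[2, 3, 5], [4]].
Insert 1: 1 bumps 2 from row 1; 2 bumps 4 from row 2; 4 starts row 3. P = [[1, 3, 5], [2], [4]].

So P = [[1, 3, 5], [2], [4]], Q = [[1, 2, 3], [4], [5]].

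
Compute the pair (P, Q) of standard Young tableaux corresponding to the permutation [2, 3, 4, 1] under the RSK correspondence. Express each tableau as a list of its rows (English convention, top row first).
P = [[1, 3, 4], [2]], Q = [[1, 2, 3], [4]]

Insert each entry of the permutation into P by Schensted row insertion, recording in Q the position of each new cell.

After inserting 2: P = [[2]].
After inserting 3: P = [[2, 3]].
After inserting 4: P = [[2, 3, 4]].
After inserting 1: P = [[1, 3, 4], [2]].

So P = [[1, 3, 4], [2]], Q = [[1, 2, 3], [4]].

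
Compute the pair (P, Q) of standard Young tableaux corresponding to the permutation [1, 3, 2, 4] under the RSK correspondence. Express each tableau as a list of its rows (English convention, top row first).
P = [[1, 2, 4], [3]], Q = [[1, 2, 4], [3]]

Insert each entry of the permutation into P by Schensted row insertion, recording in Q the position of each new cell.

Insert 1: appended to row 1. P = [[1]], Q = [[1]].
Insert 3: appended to row 1. P = [[1, 3]], Q = [[1, 2]].
Insert 2: 2 bumps 3 from row 1; 3 starts row 2. P = [[1, 2], [3]], Q = [[1, 2], [3]].
Insert 4: appended to row 1. P = [[1, 2, 4], [3]], Q = [[1, 2, 4], [3]].

So P = [[1, 2, 4], [3]], Q = [[1, 2, 4], [3]].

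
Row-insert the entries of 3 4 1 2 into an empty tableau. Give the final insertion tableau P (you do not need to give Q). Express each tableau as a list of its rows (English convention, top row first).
After inserting 3: P = [[3]].
After inserting 4: P = [[3, 4]].
After inserting 1: P = [[1, 4], [3]].
After inserting 2: P = [[1, 2], [3, 4]].

So P = [[1, 2], [3, 4]].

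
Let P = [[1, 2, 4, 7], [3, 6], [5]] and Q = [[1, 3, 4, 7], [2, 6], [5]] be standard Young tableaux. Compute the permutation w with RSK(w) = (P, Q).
Reverse the RSK construction: for i from n down to 1, find the cell of Q containing i, remove the entry at that cell from P, and reverse-bump it up through P; the value ejected from row 1 is w(i).

Step i=7: Q has 7 at row 1, column 4; remove that cell from P, ejecting 7. So w(7) = 7. P is now [[1, 2, 4], [3, 6], [5]].
Step i=6: Q has 6 at row 2, column 2; remove 6 from row 2 of P and reverse-bump: 6 enters row 1 and ejects 4. So w(6) = 4. P is now [[1, 2, 6], [3], [5]].
Step i=5: Q has 5 at row 3, column 1; remove 5 from row 3 of P and reverse-bump: 5 enters row 2 and ejects 3; 3 enters row 1 and ejects 2. So w(5) = 2. P is now [[1, 3, 6], [5]].
Step i=4: Q has 4 at row 1, column 3; remove that cell from P, ejecting 6. So w(4) = 6. P is now [[1, 3], [5]].
Step i=3: Q has 3 at row 1, column 2; remove that cell from P, ejecting 3. So w(3) = 3. P is now [[1], [5]].
Step i=2: Q has 2 at row 2, column 1; remove 5 from row 2 of P and reverse-bump: 5 enters row 1 and ejects 1. So w(2) = 1. P is now [[5]].
Step i=1: Q has 1 at row 1, column 1; remove that cell from P, ejecting 5. So w(1) = 5. P is now [].

So w = 5 1 3 6 2 4 7.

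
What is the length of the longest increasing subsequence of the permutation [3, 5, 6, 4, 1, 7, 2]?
4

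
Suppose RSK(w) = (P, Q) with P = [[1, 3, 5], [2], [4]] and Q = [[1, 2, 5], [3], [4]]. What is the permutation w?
Reverse the RSK construction: for i from n down to 1, find the cell of Q containing i, remove the entry at that cell from P, and reverse-bump it up through P; the value ejected from row 1 is w(i).

Step i=5: Q has 5 at row 1, column 3; remove that cell from P, ejecting 5. So w(5) = 5. P is now [[1, 3], [2], [4]].
Step i=4: Q has 4 at row 3, column 1; remove 4 from row 3 of P and reverse-bump: 4 enters row 2 and ejects 2; 2 enters row 1 and ejects 1. So w(4) = 1. P is now [[2, 3], [4]].
Step i=3: Q has 3 at row 2, column 1; remove 4 from row 2 of P and reverse-bump: 4 enters row 1 and ejects 3. So w(3) = 3. P is now [[2, 4]].
Step i=2: Q has 2 at row 1, column 2; remove that cell from P, ejecting 4. So w(2) = 4. P is now [[2]].
Step i=1: Q has 1 at row 1, column 1; remove that cell from P, ejecting 2. So w(1) = 2. P is now [].

So w = 2 4 3 1 5.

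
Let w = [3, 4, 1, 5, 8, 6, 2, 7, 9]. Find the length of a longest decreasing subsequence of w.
3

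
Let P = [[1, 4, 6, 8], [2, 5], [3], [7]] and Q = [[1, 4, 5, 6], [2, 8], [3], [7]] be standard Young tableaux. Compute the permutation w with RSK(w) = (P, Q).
7 3 2 5 6 8 1 4

Reverse the RSK construction: for i from n down to 1, find the cell of Q containing i, remove the entry at that cell from P, and reverse-bump it up through P; the value ejected from row 1 is w(i).

Step i=8: Q has 8 at row 2, column 2; remove 5 from row 2 of P and reverse-bump: 5 enters row 1 and ejects 4. So w(8) = 4. P is now [[1, 5, 6, 8], [2], [3], [7]].
Step i=7: Q has 7 at row 4, column 1; remove 7 from row 4 of P and reverse-bump: 7 enters row 3 and ejects 3; 3 enters row 2 and ejects 2; 2 enters row 1 and ejects 1. So w(7) = 1. P is now [[2, 5, 6, 8], [3], [7]].
Step i=6: Q has 6 at row 1, column 4; remove that cell from P, ejecting 8. So w(6) = 8. P is now [[2, 5, 6], [3], [7]].
Step i=5: Q has 5 at row 1, column 3; remove that cell from P, ejecting 6. So w(5) = 6. P is now [[2, 5], [3], [7]].
Step i=4: Q has 4 at row 1, column 2; remove that cell from P, ejecting 5. So w(4) = 5. P is now [[2], [3], [7]].
Step i=3: Q has 3 at row 3, column 1; remove 7 from row 3 of P and reverse-bump: 7 enters row 2 and ejects 3; 3 enters row 1 and ejects 2. So w(3) = 2. P is now [[3], [7]].
Step i=2: Q has 2 at row 2, column 1; remove 7 from row 2 of P and reverse-bump: 7 enters row 1 and ejects 3. So w(2) = 3. P is now [[7]].
Step i=1: Q has 1 at row 1, column 1; remove that cell from P, ejecting 7. So w(1) = 7. P is now [].

So w = 7 3 2 5 6 8 1 4.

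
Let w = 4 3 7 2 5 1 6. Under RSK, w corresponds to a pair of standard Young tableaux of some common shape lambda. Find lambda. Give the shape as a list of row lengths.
[3, 2, 1, 1]

Row-insert each entry into an empty tableau.

After inserting 4: P = [[4]].
After inserting 3: P = [[3], [4]].
After inserting 7: P = [[3, 7], [4]].
After inserting 2: P = [[2, 7], [3], [4]].
After inserting 5: P = [[2, 5], [3, 7], [4]].
After inserting 1: P = [[1, 5], [2, 7], [3], [4]].
After inserting 6: P = [[1, 5, 6], [2, 7], [3], [4]].

The final insertion tableau P = [[1, 5, 6], [2, 7], [3], [4]] has shape [3, 2, 1, 1].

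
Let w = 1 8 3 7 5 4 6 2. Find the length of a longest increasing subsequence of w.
4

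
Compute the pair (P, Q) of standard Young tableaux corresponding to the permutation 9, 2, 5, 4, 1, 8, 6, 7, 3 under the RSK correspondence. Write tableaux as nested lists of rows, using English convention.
Insert each entry of the permutation into P by Schensted row insertion, recording in Q the position of each new cell.

After inserting 9: P = [[9]].
After inserting 2: P = [[2], [9]].
After inserting 5: P = [[2, 5], [9]].
After inserting 4: P = [[2, 4], [5], [9]].
After inserting 1: P = [[1, 4], [2], [5], [9]].
After inserting 8: P = [[1, 4, 8], [2], [5], [9]].
After inserting 6: P = [[1, 4, 6], [2, 8], [5], [9]].
After inserting 7: P = [[1, 4, 6, 7], [2, 8], [5], [9]].
After inserting 3: P = [[1, 3, 6, 7], [2, 4], [5, 8], [9]].

So P = [[1, 3, 6, 7], [2, 4], [5, 8], [9]], Q = [[1, 3, 6, 8], [2, 7], [4, 9], [5]].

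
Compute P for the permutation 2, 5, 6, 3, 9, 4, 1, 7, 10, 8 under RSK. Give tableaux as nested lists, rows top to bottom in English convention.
P = [[1, 3, 4, 7, 8], [2, 6, 9, 10], [5]]

Insert 2: appended to row 1. P = [[2]].
Insert 5: appended to row 1. P = [[2, 5]].
Insert 6: appended to row 1. P = [[2, 5, 6]].
Insert 3: 3 bumps 5 from row 1; 5 starts row 2. P = [[2, 3, 6], [5]].
Insert 9: appended to row 1. P = [[2, 3, 6, 9], [5]].
Insert 4: 4 bumps 6 from row 1; 6 appends to row 2. P = [[2, 3, 4, 9], [5, 6]].
Insert 1: 1 bumps 2 from row 1; 2 bumps 5 from row 2; 5 starts row 3. P = [[1, 3, 4, 9], [2, 6], [5]].
Insert 7: 7 bumps 9 from row 1; 9 appends to row 2. P = [[1, 3, 4, 7], [2, 6, 9], [5]].
Insert 10: appended to row 1. P = [[1, 3, 4, 7, 10], [2, 6, 9], [5]].
Insert 8: 8 bumps 10 from row 1; 10 appends to row 2. P = [[1, 3, 4, 7, 8], [2, 6, 9, 10], [5]].

So P = [[1, 3, 4, 7, 8], [2, 6, 9, 10], [5]].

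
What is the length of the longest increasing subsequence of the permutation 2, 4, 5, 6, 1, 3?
4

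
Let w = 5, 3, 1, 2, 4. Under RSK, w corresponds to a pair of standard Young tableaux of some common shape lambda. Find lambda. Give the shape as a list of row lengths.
[3, 1, 1]

Row-insert each entry into an empty tableau.

After inserting 5: P = [[5]].
After inserting 3: P = [[3], [5]].
After inserting 1: P = [[1], [3], [5]].
After inserting 2: P = [[1, 2], [3], [5]].
After inserting 4: P = [[1, 2, 4], [3], [5]].

The final insertion tableau P = [[1, 2, 4], [3], [5]] has shape [3, 1, 1].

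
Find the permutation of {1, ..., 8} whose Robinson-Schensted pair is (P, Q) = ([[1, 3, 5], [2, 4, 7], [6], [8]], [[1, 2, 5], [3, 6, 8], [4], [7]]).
2 8 6 1 7 4 3 5

Reverse the RSK construction: for i from n down to 1, find the cell of Q containing i, remove the entry at that cell from P, and reverse-bump it up through P; the value ejected from row 1 is w(i).

Step i=8: Q has 8 at row 2, column 3; remove 7 from row 2 of P and reverse-bump: 7 enters row 1 and ejects 5. So w(8) = 5. P is now [[1, 3, 7], [2, 4], [6], [8]].
Step i=7: Q has 7 at row 4, column 1; remove 8 from row 4 of P and reverse-bump: 8 enters row 3 and ejects 6; 6 enters row 2 and ejects 4; 4 enters row 1 and ejects 3. So w(7) = 3. P is now [[1, 4, 7], [2, 6], [8]].
Step i=6: Q has 6 at row 2, column 2; remove 6 from row 2 of P and reverse-bump: 6 enters row 1 and ejects 4. So w(6) = 4. P is now [[1, 6, 7], [2], [8]].
Step i=5: Q has 5 at row 1, column 3; remove that cell from P, ejecting 7. So w(5) = 7. P is now [[1, 6], [2], [8]].
Step i=4: Q has 4 at row 3, column 1; remove 8 from row 3 of P and reverse-bump: 8 enters row 2 and ejects 2; 2 enters row 1 and ejects 1. So w(4) = 1. P is now [[2, 6], [8]].
Step i=3: Q has 3 at row 2, column 1; remove 8 from row 2 of P and reverse-bump: 8 enters row 1 and ejects 6. So w(3) = 6. P is now [[2, 8]].
Step i=2: Q has 2 at row 1, column 2; remove that cell from P, ejecting 8. So w(2) = 8. P is now [[2]].
Step i=1: Q has 1 at row 1, column 1; remove that cell from P, ejecting 2. So w(1) = 2. P is now [].

So w = 2 8 6 1 7 4 3 5.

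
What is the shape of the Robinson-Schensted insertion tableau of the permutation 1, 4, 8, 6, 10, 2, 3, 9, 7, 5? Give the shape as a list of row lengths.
Row-insert each entry into an empty tableau.

After inserting 1: P = [[1]].
After inserting 4: P = [[1, 4]].
After inserting 8: P = [[1, 4, 8]].
After inserting 6: P = [[1, 4, 6], [8]].
After inserting 10: P = [[1, 4, 6, 10], [8]].
After inserting 2: P = [[1, 2, 6, 10], [4], [8]].
After inserting 3: P = [[1, 2, 3, 10], [4, 6], [8]].
After inserting 9: P = [[1, 2, 3, 9], [4, 6, 10], [8]].
After inserting 7: P = [[1, 2, 3, 7], [4, 6, 9], [8, 10]].
After inserting 5: P = [[1, 2, 3, 5], [4, 6, 7], [8, 9], [10]].

The final insertion tableau P = [[1, 2, 3, 5], [4, 6, 7], [8, 9], [10]] has shape [4, 3, 2, 1].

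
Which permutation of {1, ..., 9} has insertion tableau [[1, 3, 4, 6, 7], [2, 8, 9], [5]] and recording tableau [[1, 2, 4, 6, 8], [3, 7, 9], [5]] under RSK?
Reverse RSK: for i = n, n-1, ..., 1, locate i in Q, remove the corresponding corner cell from P, and reverse-bump its entry up through P; the value ejected from row 1 is w(i).

So w = 2 5 3 4 1 8 6 9 7.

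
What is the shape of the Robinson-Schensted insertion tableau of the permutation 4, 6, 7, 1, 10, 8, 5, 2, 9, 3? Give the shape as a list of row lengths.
Row-insert each entry into an empty tableau.

After inserting 4: P = [[4]].
After inserting 6: P = [[4, 6]].
After inserting 7: P = [[4, 6, 7]].
After inserting 1: P = [[1, 6, 7], [4]].
After inserting 10: P = [[1, 6, 7, 10], [4]].
After inserting 8: P = [[1, 6, 7, 8], [4, 10]].
After inserting 5: P = [[1, 5, 7, 8], [4, 6], [10]].
After inserting 2: P = [[1, 2, 7, 8], [4, 5], [6], [10]].
After inserting 9: P = [[1, 2, 7, 8, 9], [4, 5], [6], [10]].
After inserting 3: P = [[1, 2, 3, 8, 9], [4, 5, 7], [6], [10]].

The final insertion tableau P = [[1, 2, 3, 8, 9], [4, 5, 7], [6], [10]] has shape [5, 3, 1, 1].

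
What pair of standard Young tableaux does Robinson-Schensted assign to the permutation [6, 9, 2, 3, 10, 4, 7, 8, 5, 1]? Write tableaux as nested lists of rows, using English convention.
Insert each entry of the permutation into P by Schensted row insertion, recording in Q the position of each new cell.

Insert 6: appended to row 1. P = [[6]], Q = [[1]].
Insert 9: appended to row 1. P = [[6, 9]], Q = [[1, 2]].
Insert 2: 2 bumps 6 from row 1; 6 starts row 2. P = [[2, 9], [6]], Q = [[1, 2], [3]].
Insert 3: 3 bumps 9 from row 1; 9 appends to row 2. P = [[2, 3], [6, 9]], Q = [[1, 2], [3, 4]].
Insert 10: appended to row 1. P = [[2, 3, 10], [6, 9]], Q = [[1, 2, 5], [3, 4]].
Insert 4: 4 bumps 10 from row 1; 10 appends to row 2. P = [[2, 3, 4], [6, 9, 10]], Q = [[1, 2, 5], [3, 4, 6]].
Insert 7: appended to row 1. P = [[2, 3, 4, 7], [6, 9, 10]], Q = [[1, 2, 5, 7], [3, 4, 6]].
Insert 8: appended to row 1. P = [[2, 3, 4, 7, 8], [6, 9, 10]], Q = [[1, 2, 5, 7, 8], [3, 4, 6]].
Insert 5: 5 bumps 7 from row 1; 7 bumps 9 from row 2; 9 starts row 3. P = [[2, 3, 4, 5, 8], [6, 7, 10], [9]], Q = [[1, 2, 5, 7, 8], [3, 4, 6], [9]].
Insert 1: 1 bumps 2 from row 1; 2 bumps 6 from row 2; 6 bumps 9 from row 3; 9 starts row 4. P = [[1, 3, 4, 5, 8], [2, 7, 10], [6], [9]], Q = [[1, 2, 5, 7, 8], [3, 4, 6], [9], [10]].

So P = [[1, 3, 4, 5, 8], [2, 7, 10], [6], [9]], Q = [[1, 2, 5, 7, 8], [3, 4, 6], [9], [10]].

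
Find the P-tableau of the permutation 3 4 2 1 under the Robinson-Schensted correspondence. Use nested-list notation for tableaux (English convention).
P = [[1, 4], [2], [3]]

Insert 3: appended to row 1. P = [[3]].
Insert 4: appended to row 1. P = [[3, 4]].
Insert 2: 2 bumps 3 from row 1; 3 starts row 2. P = [[2, 4], [3]].
Insert 1: 1 bumps 2 from row 1; 2 bumps 3 from row 2; 3 starts row 3. P = [[1, 4], [2], [3]].

So P = [[1, 4], [2], [3]].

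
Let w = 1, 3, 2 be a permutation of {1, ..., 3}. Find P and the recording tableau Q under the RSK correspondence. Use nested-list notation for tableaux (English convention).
P = [[1, 2], [3]], Q = [[1, 2], [3]]

Insert each entry of the permutation into P by Schensted row insertion, recording in Q the position of each new cell.

Insert 1: appended to row 1. P = [[1]], Q = [[1]].
Insert 3: appended to row 1. P = [[1, 3]], Q = [[1, 2]].
Insert 2: 2 bumps 3 from row 1; 3 starts row 2. P = [[1, 2], [3]], Q = [[1, 2], [3]].

So P = [[1, 2], [3]], Q = [[1, 2], [3]].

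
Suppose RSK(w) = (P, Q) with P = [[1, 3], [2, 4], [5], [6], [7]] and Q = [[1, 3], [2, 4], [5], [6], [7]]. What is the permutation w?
2 1 7 6 5 4 3

Reverse the RSK construction: for i from n down to 1, find the cell of Q containing i, remove the entry at that cell from P, and reverse-bump it up through P; the value ejected from row 1 is w(i).

Step i=7: Q has 7 at row 5, column 1; remove 7 from row 5 of P and reverse-bump: 7 enters row 4 and ejects 6; 6 enters row 3 and ejects 5; 5 enters row 2 and ejects 4; 4 enters row 1 and ejects 3. So w(7) = 3. P is now [[1, 4], [2, 5], [6], [7]].
Step i=6: Q has 6 at row 4, column 1; remove 7 from row 4 of P and reverse-bump: 7 enters row 3 and ejects 6; 6 enters row 2 and ejects 5; 5 enters row 1 and ejects 4. So w(6) = 4. P is now [[1, 5], [2, 6], [7]].
Step i=5: Q has 5 at row 3, column 1; remove 7 from row 3 of P and reverse-bump: 7 enters row 2 and ejects 6; 6 enters row 1 and ejects 5. So w(5) = 5. P is now [[1, 6], [2, 7]].
Step i=4: Q has 4 at row 2, column 2; remove 7 from row 2 of P and reverse-bump: 7 enters row 1 and ejects 6. So w(4) = 6. P is now [[1, 7], [2]].
Step i=3: Q has 3 at row 1, column 2; remove that cell from P, ejecting 7. So w(3) = 7. P is now [[1], [2]].
Step i=2: Q has 2 at row 2, column 1; remove 2 from row 2 of P and reverse-bump: 2 enters row 1 and ejects 1. So w(2) = 1. P is now [[2]].
Step i=1: Q has 1 at row 1, column 1; remove that cell from P, ejecting 2. So w(1) = 2. P is now [].

So w = 2 1 7 6 5 4 3.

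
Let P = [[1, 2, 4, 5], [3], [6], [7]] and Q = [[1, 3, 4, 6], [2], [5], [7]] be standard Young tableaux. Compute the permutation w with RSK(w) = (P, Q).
7 1 3 6 4 5 2

Reverse the RSK construction: for i from n down to 1, find the cell of Q containing i, remove the entry at that cell from P, and reverse-bump it up through P; the value ejected from row 1 is w(i).

Step i=7: Q has 7 at row 4, column 1; remove 7 from row 4 of P and reverse-bump: 7 enters row 3 and ejects 6; 6 enters row 2 and ejects 3; 3 enters row 1 and ejects 2. So w(7) = 2. P is now [[1, 3, 4, 5], [6], [7]].
Step i=6: Q has 6 at row 1, column 4; remove that cell from P, ejecting 5. So w(6) = 5. P is now [[1, 3, 4], [6], [7]].
Step i=5: Q has 5 at row 3, column 1; remove 7 from row 3 of P and reverse-bump: 7 enters row 2 and ejects 6; 6 enters row 1 and ejects 4. So w(5) = 4. P is now [[1, 3, 6], [7]].
Step i=4: Q has 4 at row 1, column 3; remove that cell from P, ejecting 6. So w(4) = 6. P is now [[1, 3], [7]].
Step i=3: Q has 3 at row 1, column 2; remove that cell from P, ejecting 3. So w(3) = 3. P is now [[1], [7]].
Step i=2: Q has 2 at row 2, column 1; remove 7 from row 2 of P and reverse-bump: 7 enters row 1 and ejects 1. So w(2) = 1. P is now [[7]].
Step i=1: Q has 1 at row 1, column 1; remove that cell from P, ejecting 7. So w(1) = 7. P is now [].

So w = 7 1 3 6 4 5 2.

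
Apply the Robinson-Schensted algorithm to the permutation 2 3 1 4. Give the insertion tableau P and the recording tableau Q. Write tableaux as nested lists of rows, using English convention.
P = [[1, 3, 4], [2]], Q = [[1, 2, 4], [3]]

Insert each entry of the permutation into P by Schensted row insertion, recording in Q the position of each new cell.

Insert 2: appended to row 1. P = [[2]].
Insert 3: appended to row 1. P = [[2, 3]].
Insert 1: 1 bumps 2 from row 1; 2 starts row 2. P = [[1, 3], [2]].
Insert 4: appended to row 1. P = [[1, 3, 4], [2]].

So P = [[1, 3, 4], [2]], Q = [[1, 2, 4], [3]].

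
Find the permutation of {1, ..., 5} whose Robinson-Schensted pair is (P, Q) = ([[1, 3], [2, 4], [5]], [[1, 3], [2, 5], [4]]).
Reverse the RSK construction: for i from n down to 1, find the cell of Q containing i, remove the entry at that cell from P, and reverse-bump it up through P; the value ejected from row 1 is w(i).

Step i=5: Q has 5 at row 2, column 2; remove 4 from row 2 of P and reverse-bump: 4 enters row 1 and ejects 3. So w(5) = 3. P is now [[1, 4], [2], [5]].
Step i=4: Q has 4 at row 3, column 1; remove 5 from row 3 of P and reverse-bump: 5 enters row 2 and ejects 2; 2 enters row 1 and ejects 1. So w(4) = 1. P is now [[2, 4], [5]].
Step i=3: Q has 3 at row 1, column 2; remove that cell from P, ejecting 4. So w(3) = 4. P is now [[2], [5]].
Step i=2: Q has 2 at row 2, column 1; remove 5 from row 2 of P and reverse-bump: 5 enters row 1 and ejects 2. So w(2) = 2. P is now [[5]].
Step i=1: Q has 1 at row 1, column 1; remove that cell from P, ejecting 5. So w(1) = 5. P is now [].

So w = 5 2 4 1 3.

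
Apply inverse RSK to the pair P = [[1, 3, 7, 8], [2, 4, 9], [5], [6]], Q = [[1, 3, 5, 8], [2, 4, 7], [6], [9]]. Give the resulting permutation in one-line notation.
2 1 6 5 9 4 7 8 3

Reverse the RSK construction: for i from n down to 1, find the cell of Q containing i, remove the entry at that cell from P, and reverse-bump it up through P; the value ejected from row 1 is w(i).

Step i=9: Q has 9 at row 4, column 1; remove 6 from row 4 of P and reverse-bump: 6 enters row 3 and ejects 5; 5 enters row 2 and ejects 4; 4 enters row 1 and ejects 3. So w(9) = 3. P is now [[1, 4, 7, 8], [2, 5, 9], [6]].
Step i=8: Q has 8 at row 1, column 4; remove that cell from P, ejecting 8. So w(8) = 8. P is now [[1, 4, 7], [2, 5, 9], [6]].
Step i=7: Q has 7 at row 2, column 3; remove 9 from row 2 of P and reverse-bump: 9 enters row 1 and ejects 7. So w(7) = 7. P is now [[1, 4, 9], [2, 5], [6]].
Step i=6: Q has 6 at row 3, column 1; remove 6 from row 3 of P and reverse-bump: 6 enters row 2 and ejects 5; 5 enters row 1 and ejects 4. So w(6) = 4. P is now [[1, 5, 9], [2, 6]].
Step i=5: Q has 5 at row 1, column 3; remove that cell from P, ejecting 9. So w(5) = 9. P is now [[1, 5], [2, 6]].
Step i=4: Q has 4 at row 2, column 2; remove 6 from row 2 of P and reverse-bump: 6 enters row 1 and ejects 5. So w(4) = 5. P is now [[1, 6], [2]].
Step i=3: Q has 3 at row 1, column 2; remove that cell from P, ejecting 6. So w(3) = 6. P is now [[1], [2]].
Step i=2: Q has 2 at row 2, column 1; remove 2 from row 2 of P and reverse-bump: 2 enters row 1 and ejects 1. So w(2) = 1. P is now [[2]].
Step i=1: Q has 1 at row 1, column 1; remove that cell from P, ejecting 2. So w(1) = 2. P is now [].

So w = 2 1 6 5 9 4 7 8 3.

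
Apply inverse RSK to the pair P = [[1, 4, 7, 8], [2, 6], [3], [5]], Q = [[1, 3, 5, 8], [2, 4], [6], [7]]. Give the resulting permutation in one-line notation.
Reverse the RSK construction: for i from n down to 1, find the cell of Q containing i, remove the entry at that cell from P, and reverse-bump it up through P; the value ejected from row 1 is w(i).

Step i=8: Q has 8 at row 1, column 4; remove that cell from P, ejecting 8. So w(8) = 8. P is now [[1, 4, 7], [2, 6], [3], [5]].
Step i=7: Q has 7 at row 4, column 1; remove 5 from row 4 of P and reverse-bump: 5 enters row 3 and ejects 3; 3 enters row 2 and ejects 2; 2 enters row 1 and ejects 1. So w(7) = 1. P is now [[2, 4, 7], [3, 6], [5]].
Step i=6: Q has 6 at row 3, column 1; remove 5 from row 3 of P and reverse-bump: 5 enters row 2 and ejects 3; 3 enters row 1 and ejects 2. So w(6) = 2. P is now [[3, 4, 7], [5, 6]].
Step i=5: Q has 5 at row 1, column 3; remove that cell from P, ejecting 7. So w(5) = 7. P is now [[3, 4], [5, 6]].
Step i=4: Q has 4 at row 2, column 2; remove 6 from row 2 of P and reverse-bump: 6 enters row 1 and ejects 4. So w(4) = 4. P is now [[3, 6], [5]].
Step i=3: Q has 3 at row 1, column 2; remove that cell from P, ejecting 6. So w(3) = 6. P is now [[3], [5]].
Step i=2: Q has 2 at row 2, column 1; remove 5 from row 2 of P and reverse-bump: 5 enters row 1 and ejects 3. So w(2) = 3. P is now [[5]].
Step i=1: Q has 1 at row 1, column 1; remove that cell from P, ejecting 5. So w(1) = 5. P is now [].

So w = 5 3 6 4 7 2 1 8.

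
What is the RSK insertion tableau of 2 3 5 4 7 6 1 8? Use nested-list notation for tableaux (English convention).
Insert 2: appended to row 1. P = [[2]].
Insert 3: appended to row 1. P = [[2, 3]].
Insert 5: appended to row 1. P = [[2, 3, 5]].
Insert 4: 4 bumps 5 from row 1; 5 starts row 2. P = [[2, 3, 4], [5]].
Insert 7: appended to row 1. P = [[2, 3, 4, 7], [5]].
Insert 6: 6 bumps 7 from row 1; 7 appends to row 2. P = [[2, 3, 4, 6], [5, 7]].
Insert 1: 1 bumps 2 from row 1; 2 bumps 5 from row 2; 5 starts row 3. P = [[1, 3, 4, 6], [2, 7], [5]].
Insert 8: appended to row 1. P = [[1, 3, 4, 6, 8], [2, 7], [5]].

So P = [[1, 3, 4, 6, 8], [2, 7], [5]].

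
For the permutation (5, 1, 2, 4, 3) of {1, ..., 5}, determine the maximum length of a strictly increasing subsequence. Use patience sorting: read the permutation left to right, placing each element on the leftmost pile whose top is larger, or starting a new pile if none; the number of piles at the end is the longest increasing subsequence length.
3

5: new pile. tops = [5]
1: onto pile 1 (replacing 5). tops = [1]
2: new pile. tops = [1, 2]
4: new pile. tops = [1, 2, 4]
3: onto pile 3 (replacing 4). tops = [1, 2, 3]

3 piles, so the longest increasing subsequence has length 3.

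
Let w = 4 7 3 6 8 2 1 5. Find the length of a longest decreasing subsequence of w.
4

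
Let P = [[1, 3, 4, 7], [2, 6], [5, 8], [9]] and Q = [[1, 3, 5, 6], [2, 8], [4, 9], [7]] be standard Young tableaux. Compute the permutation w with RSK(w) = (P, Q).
Reverse the RSK construction: for i from n down to 1, find the cell of Q containing i, remove the entry at that cell from P, and reverse-bump it up through P; the value ejected from row 1 is w(i).

Step i=9: Q has 9 at row 3, column 2; remove 8 from row 3 of P and reverse-bump: 8 enters row 2 and ejects 6; 6 enters row 1 and ejects 4. So w(9) = 4. P is now [[1, 3, 6, 7], [2, 8], [5], [9]].
Step i=8: Q has 8 at row 2, column 2; remove 8 from row 2 of P and reverse-bump: 8 enters row 1 and ejects 7. So w(8) = 7. P is now [[1, 3, 6, 8], [2], [5], [9]].
Step i=7: Q has 7 at row 4, column 1; remove 9 from row 4 of P and reverse-bump: 9 enters row 3 and ejects 5; 5 enters row 2 and ejects 2; 2 enters row 1 and ejects 1. So w(7) = 1. P is now [[2, 3, 6, 8], [5], [9]].
Step i=6: Q has 6 at row 1, column 4; remove that cell from P, ejecting 8. So w(6) = 8. P is now [[2, 3, 6], [5], [9]].
Step i=5: Q has 5 at row 1, column 3; remove that cell from P, ejecting 6. So w(5) = 6. P is now [[2, 3], [5], [9]].
Step i=4: Q has 4 at row 3, column 1; remove 9 from row 3 of P and reverse-bump: 9 enters row 2 and ejects 5; 5 enters row 1 and ejects 3. So w(4) = 3. P is now [[2, 5], [9]].
Step i=3: Q has 3 at row 1, column 2; remove that cell from P, ejecting 5. So w(3) = 5. P is now [[2], [9]].
Step i=2: Q has 2 at row 2, column 1; remove 9 from row 2 of P and reverse-bump: 9 enters row 1 and ejects 2. So w(2) = 2. P is now [[9]].
Step i=1: Q has 1 at row 1, column 1; remove that cell from P, ejecting 9. So w(1) = 9. P is now [].

So w = 9 2 5 3 6 8 1 7 4.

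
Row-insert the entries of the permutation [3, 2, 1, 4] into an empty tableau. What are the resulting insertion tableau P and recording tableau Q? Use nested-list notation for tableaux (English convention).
P = [[1, 4], [2], [3]], Q = [[1, 4], [2], [3]]

Insert each entry of the permutation into P by Schensted row insertion, recording in Q the position of each new cell.

Insert 3: appended to row 1. P = [[3]].
Insert 2: 2 bumps 3 from row 1; 3 starts row 2. P = [[2], [3]].
Insert 1: 1 bumps 2 from row 1; 2 bumps 3 from row 2; 3 starts row 3. P = [[1], [2], [3]].
Insert 4: appended to row 1. P = [[1, 4], [2], [3]].

So P = [[1, 4], [2], [3]], Q = [[1, 4], [2], [3]].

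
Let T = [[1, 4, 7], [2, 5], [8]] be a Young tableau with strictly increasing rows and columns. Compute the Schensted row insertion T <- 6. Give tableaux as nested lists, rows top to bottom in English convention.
In row 1, 6 replaces 7 (the leftmost entry greater than 6); 7 is bumped to row 2. 7 is appended to row 2. The new tableau is [[1, 4, 6], [2, 5, 7], [8]].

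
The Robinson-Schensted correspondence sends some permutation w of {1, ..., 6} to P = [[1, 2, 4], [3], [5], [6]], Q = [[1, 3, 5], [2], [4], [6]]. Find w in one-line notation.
6 1 5 3 4 2

Reverse RSK: for i = n, n-1, ..., 1, locate i in Q, remove the corresponding corner cell from P, and reverse-bump its entry up through P; the value ejected from row 1 is w(i).

So w = 6 1 5 3 4 2.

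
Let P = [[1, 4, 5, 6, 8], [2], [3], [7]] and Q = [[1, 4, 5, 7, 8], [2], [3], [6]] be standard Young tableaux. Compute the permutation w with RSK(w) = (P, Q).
Reverse the RSK construction: for i from n down to 1, find the cell of Q containing i, remove the entry at that cell from P, and reverse-bump it up through P; the value ejected from row 1 is w(i).

Step i=8: Q has 8 at row 1, column 5; remove that cell from P, ejecting 8. So w(8) = 8. P is now [[1, 4, 5, 6], [2], [3], [7]].
Step i=7: Q has 7 at row 1, column 4; remove that cell from P, ejecting 6. So w(7) = 6. P is now [[1, 4, 5], [2], [3], [7]].
Step i=6: Q has 6 at row 4, column 1; remove 7 from row 4 of P and reverse-bump: 7 enters row 3 and ejects 3; 3 enters row 2 and ejects 2; 2 enters row 1 and ejects 1. So w(6) = 1. P is now [[2, 4, 5], [3], [7]].
Step i=5: Q has 5 at row 1, column 3; remove that cell from P, ejecting 5. So w(5) = 5. P is now [[2, 4], [3], [7]].
Step i=4: Q has 4 at row 1, column 2; remove that cell from P, ejecting 4. So w(4) = 4. P is now [[2], [3], [7]].
Step i=3: Q has 3 at row 3, column 1; remove 7 from row 3 of P and reverse-bump: 7 enters row 2 and ejects 3; 3 enters row 1 and ejects 2. So w(3) = 2. P is now [[3], [7]].
Step i=2: Q has 2 at row 2, column 1; remove 7 from row 2 of P and reverse-bump: 7 enters row 1 and ejects 3. So w(2) = 3. P is now [[7]].
Step i=1: Q has 1 at row 1, column 1; remove that cell from P, ejecting 7. So w(1) = 7. P is now [].

So w = 7 3 2 4 5 1 6 8.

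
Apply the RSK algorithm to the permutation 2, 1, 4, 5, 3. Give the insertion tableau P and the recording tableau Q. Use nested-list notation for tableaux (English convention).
P = [[1, 3, 5], [2, 4]], Q = [[1, 3, 4], [2, 5]]

Insert each entry of the permutation into P by Schensted row insertion, recording in Q the position of each new cell.

Insert 2: appended to row 1. P = [[2]].
Insert 1: 1 bumps 2 from row 1; 2 starts row 2. P = [[1], [2]].
Insert 4: appended to row 1. P = [[1, 4], [2]].
Insert 5: appended to row 1. P = [[1, 4, 5], [2]].
Insert 3: 3 bumps 4 from row 1; 4 appends to row 2. P = [[1, 3, 5], [2, 4]].

So P = [[1, 3, 5], [2, 4]], Q = [[1, 3, 4], [2, 5]].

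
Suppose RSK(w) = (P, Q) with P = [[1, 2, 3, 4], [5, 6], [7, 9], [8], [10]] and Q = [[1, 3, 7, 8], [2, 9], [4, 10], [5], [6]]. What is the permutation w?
Reverse the RSK construction: for i from n down to 1, find the cell of Q containing i, remove the entry at that cell from P, and reverse-bump it up through P; the value ejected from row 1 is w(i).

Step i=10: Q has 10 at row 3, column 2; remove 9 from row 3 of P and reverse-bump: 9 enters row 2 and ejects 6; 6 enters row 1 and ejects 4. So w(10) = 4. P is now [[1, 2, 3, 6], [5, 9], [7], [8], [10]].
Step i=9: Q has 9 at row 2, column 2; remove 9 from row 2 of P and reverse-bump: 9 enters row 1 and ejects 6. So w(9) = 6. P is now [[1, 2, 3, 9], [5], [7], [8], [10]].
Step i=8: Q has 8 at row 1, column 4; remove that cell from P, ejecting 9. So w(8) = 9. P is now [[1, 2, 3], [5], [7], [8], [10]].
Step i=7: Q has 7 at row 1, column 3; remove that cell from P, ejecting 3. So w(7) = 3. P is now [[1, 2], [5], [7], [8], [10]].
Step i=6: Q has 6 at row 5, column 1; remove 10 from row 5 of P and reverse-bump: 10 enters row 4 and ejects 8; 8 enters row 3 and ejects 7; 7 enters row 2 and ejects 5; 5 enters row 1 and ejects 2. So w(6) = 2. P is now [[1, 5], [7], [8], [10]].
Step i=5: Q has 5 at row 4, column 1; remove 10 from row 4 of P and reverse-bump: 10 enters row 3 and ejects 8; 8 enters row 2 and ejects 7; 7 enters row 1 and ejects 5. So w(5) = 5. P is now [[1, 7], [8], [10]].
Step i=4: Q has 4 at row 3, column 1; remove 10 from row 3 of P and reverse-bump: 10 enters row 2 and ejects 8; 8 enters row 1 and ejects 7. So w(4) = 7. P is now [[1, 8], [10]].
Step i=3: Q has 3 at row 1, column 2; remove that cell from P, ejecting 8. So w(3) = 8. P is now [[1], [10]].
Step i=2: Q has 2 at row 2, column 1; remove 10 from row 2 of P and reverse-bump: 10 enters row 1 and ejects 1. So w(2) = 1. P is now [[10]].
Step i=1: Q has 1 at row 1, column 1; remove that cell from P, ejecting 10. So w(1) = 10. P is now [].

So w = 10 1 8 7 5 2 3 9 6 4.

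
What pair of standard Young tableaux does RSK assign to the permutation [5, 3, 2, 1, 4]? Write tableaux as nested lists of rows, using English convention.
P = [[1, 4], [2], [3], [5]], Q = [[1, 5], [2], [3], [4]]

Insert each entry of the permutation into P by Schensted row insertion, recording in Q the position of each new cell.

Insert 5: appended to row 1. P = [[5]].
Insert 3: 3 bumps 5 from row 1; 5 starts row 2. P = [[3], [5]].
Insert 2: 2 bumps 3 from row 1; 3 bumps 5 from row 2; 5 starts row 3. P = [[2], [3], [5]].
Insert 1: 1 bumps 2 from row 1; 2 bumps 3 from row 2; 3 bumps 5 from row 3; 5 starts row 4. P = [[1], [2], [3], [5]].
Insert 4: appended to row 1. P = [[1, 4], [2], [3], [5]].

So P = [[1, 4], [2], [3], [5]], Q = [[1, 5], [2], [3], [4]].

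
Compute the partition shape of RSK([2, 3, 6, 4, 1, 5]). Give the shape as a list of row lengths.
RSK row insertion gives P = [[1, 3, 4, 5], [2], [6]], which has shape [4, 1, 1].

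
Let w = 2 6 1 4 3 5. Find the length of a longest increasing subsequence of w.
3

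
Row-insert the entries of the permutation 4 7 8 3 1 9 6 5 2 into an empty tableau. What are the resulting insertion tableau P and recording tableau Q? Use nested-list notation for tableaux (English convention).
Insert each entry of the permutation into P by Schensted row insertion, recording in Q the position of each new cell.

Insert 4: appended to row 1. P = [[4]], Q = [[1]].
Insert 7: appended to row 1. P = [[4, 7]], Q = [[1, 2]].
Insert 8: appended to row 1. P = [[4, 7, 8]], Q = [[1, 2, 3]].
Insert 3: 3 bumps 4 from row 1; 4 starts row 2. P = [[3, 7, 8], [4]], Q = [[1, 2, 3], [4]].
Insert 1: 1 bumps 3 from row 1; 3 bumps 4 from row 2; 4 starts row 3. P = [[1, 7, 8], [3], [4]], Q = [[1, 2, 3], [4], [5]].
Insert 9: appended to row 1. P = [[1, 7, 8, 9], [3], [4]], Q = [[1, 2, 3, 6], [4], [5]].
Insert 6: 6 bumps 7 from row 1; 7 appends to row 2. P = [[1, 6, 8, 9], [3, 7], [4]], Q = [[1, 2, 3, 6], [4, 7], [5]].
Insert 5: 5 bumps 6 from row 1; 6 bumps 7 from row 2; 7 appends to row 3. P = [[1, 5, 8, 9], [3, 6], [4, 7]], Q = [[1, 2, 3, 6], [4, 7], [5, 8]].
Insert 2: 2 bumps 5 from row 1; 5 bumps 6 from row 2; 6 bumps 7 from row 3; 7 starts row 4. P = [[1, 2, 8, 9], [3, 5], [4, 6], [7]], Q = [[1, 2, 3, 6], [4, 7], [5, 8], [9]].

So P = [[1, 2, 8, 9], [3, 5], [4, 6], [7]], Q = [[1, 2, 3, 6], [4, 7], [5, 8], [9]].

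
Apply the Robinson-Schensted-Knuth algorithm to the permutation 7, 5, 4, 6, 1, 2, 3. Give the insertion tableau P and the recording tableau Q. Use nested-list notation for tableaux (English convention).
Insert each entry of the permutation into P by Schensted row insertion, recording in Q the position of each new cell.

Insert 7: appended to row 1. P = [[7]], Q = [[1]].
Insert 5: 5 bumps 7 from row 1; 7 starts row 2. P = [[5], [7]], Q = [[1], [2]].
Insert 4: 4 bumps 5 from row 1; 5 bumps 7 from row 2; 7 starts row 3. P = [[4], [5], [7]], Q = [[1], [2], [3]].
Insert 6: appended to row 1. P = [[4, 6], [5], [7]], Q = [[1, 4], [2], [3]].
Insert 1: 1 bumps 4 from row 1; 4 bumps 5 from row 2; 5 bumps 7 from row 3; 7 starts row 4. P = [[1, 6], [4], [5], [7]], Q = [[1, 4], [2], [3], [5]].
Insert 2: 2 bumps 6 from row 1; 6 appends to row 2. P = [[1, 2], [4, 6], [5], [7]], Q = [[1, 4], [2, 6], [3], [5]].
Insert 3: appended to row 1. P = [[1, 2, 3], [4, 6], [5], [7]], Q = [[1, 4, 7], [2, 6], [3], [5]].

So P = [[1, 2, 3], [4, 6], [5], [7]], Q = [[1, 4, 7], [2, 6], [3], [5]].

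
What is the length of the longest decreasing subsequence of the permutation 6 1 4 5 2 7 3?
3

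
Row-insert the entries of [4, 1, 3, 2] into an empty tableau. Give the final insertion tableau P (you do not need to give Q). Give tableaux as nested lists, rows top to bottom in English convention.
Insert 4: appended to row 1. P = [[4]].
Insert 1: 1 bumps 4 from row 1; 4 starts row 2. P = [[1], [4]].
Insert 3: appended to row 1. P = [[1, 3], [4]].
Insert 2: 2 bumps 3 from row 1; 3 bumps 4 from row 2; 4 starts row 3. P = [[1, 2], [3], [4]].

So P = [[1, 2], [3], [4]].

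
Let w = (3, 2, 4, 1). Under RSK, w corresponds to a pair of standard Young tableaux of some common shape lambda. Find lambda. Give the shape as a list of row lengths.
[2, 1, 1]

Row-insert each entry into an empty tableau.

After inserting 3: P = [[3]].
After inserting 2: P = [[2], [3]].
After inserting 4: P = [[2, 4], [3]].
After inserting 1: P = [[1, 4], [2], [3]].

The final insertion tableau P = [[1, 4], [2], [3]] has shape [2, 1, 1].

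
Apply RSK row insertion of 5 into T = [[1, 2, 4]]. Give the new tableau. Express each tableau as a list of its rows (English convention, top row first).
[[1, 2, 4, 5]]

5 is larger than every entry of row 1, so it is appended to row 1. The new tableau is [[1, 2, 4, 5]].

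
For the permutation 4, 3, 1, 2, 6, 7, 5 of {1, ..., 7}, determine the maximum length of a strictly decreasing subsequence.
3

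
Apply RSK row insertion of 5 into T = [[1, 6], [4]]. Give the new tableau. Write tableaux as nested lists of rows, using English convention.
[[1, 5], [4, 6]]

In row 1, 5 replaces 6 (the leftmost entry greater than 5); 6 is bumped to row 2. 6 is appended to row 2. The new tableau is [[1, 5], [4, 6]].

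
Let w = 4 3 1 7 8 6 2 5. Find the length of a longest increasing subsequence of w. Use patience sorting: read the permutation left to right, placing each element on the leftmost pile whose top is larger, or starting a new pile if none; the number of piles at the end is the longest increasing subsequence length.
4: new pile. tops = [4]
3: onto pile 1 (replacing 4). tops = [3]
1: onto pile 1 (replacing 3). tops = [1]
7: new pile. tops = [1, 7]
8: new pile. tops = [1, 7, 8]
6: onto pile 2 (replacing 7). tops = [1, 6, 8]
2: onto pile 2 (replacing 6). tops = [1, 2, 8]
5: onto pile 3 (replacing 8). tops = [1, 2, 5]

3 piles, so the longest increasing subsequence has length 3.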